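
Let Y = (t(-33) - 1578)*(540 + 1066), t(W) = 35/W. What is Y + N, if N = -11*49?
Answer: -7609531/3 ≈ -2.5365e+6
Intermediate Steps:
Y = -7607914/3 (Y = (35/(-33) - 1578)*(540 + 1066) = (35*(-1/33) - 1578)*1606 = (-35/33 - 1578)*1606 = -52109/33*1606 = -7607914/3 ≈ -2.5360e+6)
N = -539
Y + N = -7607914/3 - 539 = -7609531/3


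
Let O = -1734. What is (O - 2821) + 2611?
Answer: -1944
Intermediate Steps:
(O - 2821) + 2611 = (-1734 - 2821) + 2611 = -4555 + 2611 = -1944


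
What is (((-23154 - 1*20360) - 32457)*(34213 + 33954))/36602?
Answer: -5178715157/36602 ≈ -1.4149e+5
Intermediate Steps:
(((-23154 - 1*20360) - 32457)*(34213 + 33954))/36602 = (((-23154 - 20360) - 32457)*68167)*(1/36602) = ((-43514 - 32457)*68167)*(1/36602) = -75971*68167*(1/36602) = -5178715157*1/36602 = -5178715157/36602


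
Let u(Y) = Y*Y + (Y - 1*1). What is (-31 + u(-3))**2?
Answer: 676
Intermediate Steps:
u(Y) = -1 + Y + Y**2 (u(Y) = Y**2 + (Y - 1) = Y**2 + (-1 + Y) = -1 + Y + Y**2)
(-31 + u(-3))**2 = (-31 + (-1 - 3 + (-3)**2))**2 = (-31 + (-1 - 3 + 9))**2 = (-31 + 5)**2 = (-26)**2 = 676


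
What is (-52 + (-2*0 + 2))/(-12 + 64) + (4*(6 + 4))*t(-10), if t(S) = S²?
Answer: 103975/26 ≈ 3999.0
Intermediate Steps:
(-52 + (-2*0 + 2))/(-12 + 64) + (4*(6 + 4))*t(-10) = (-52 + (-2*0 + 2))/(-12 + 64) + (4*(6 + 4))*(-10)² = (-52 + (0 + 2))/52 + (4*10)*100 = (-52 + 2)*(1/52) + 40*100 = -50*1/52 + 4000 = -25/26 + 4000 = 103975/26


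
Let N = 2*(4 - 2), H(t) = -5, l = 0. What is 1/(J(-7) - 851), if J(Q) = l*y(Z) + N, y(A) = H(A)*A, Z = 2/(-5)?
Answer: -1/847 ≈ -0.0011806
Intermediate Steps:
Z = -⅖ (Z = 2*(-⅕) = -⅖ ≈ -0.40000)
N = 4 (N = 2*2 = 4)
y(A) = -5*A
J(Q) = 4 (J(Q) = 0*(-5*(-⅖)) + 4 = 0*2 + 4 = 0 + 4 = 4)
1/(J(-7) - 851) = 1/(4 - 851) = 1/(-847) = -1/847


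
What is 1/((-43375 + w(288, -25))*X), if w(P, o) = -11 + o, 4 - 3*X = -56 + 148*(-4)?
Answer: -3/28303972 ≈ -1.0599e-7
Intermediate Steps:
X = 652/3 (X = 4/3 - (-56 + 148*(-4))/3 = 4/3 - (-56 - 592)/3 = 4/3 - 1/3*(-648) = 4/3 + 216 = 652/3 ≈ 217.33)
1/((-43375 + w(288, -25))*X) = 1/((-43375 + (-11 - 25))*(652/3)) = (3/652)/(-43375 - 36) = (3/652)/(-43411) = -1/43411*3/652 = -3/28303972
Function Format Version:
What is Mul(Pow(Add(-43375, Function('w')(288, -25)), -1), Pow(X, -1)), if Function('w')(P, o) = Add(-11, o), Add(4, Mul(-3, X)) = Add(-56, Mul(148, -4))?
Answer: Rational(-3, 28303972) ≈ -1.0599e-7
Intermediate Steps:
X = Rational(652, 3) (X = Add(Rational(4, 3), Mul(Rational(-1, 3), Add(-56, Mul(148, -4)))) = Add(Rational(4, 3), Mul(Rational(-1, 3), Add(-56, -592))) = Add(Rational(4, 3), Mul(Rational(-1, 3), -648)) = Add(Rational(4, 3), 216) = Rational(652, 3) ≈ 217.33)
Mul(Pow(Add(-43375, Function('w')(288, -25)), -1), Pow(X, -1)) = Mul(Pow(Add(-43375, Add(-11, -25)), -1), Pow(Rational(652, 3), -1)) = Mul(Pow(Add(-43375, -36), -1), Rational(3, 652)) = Mul(Pow(-43411, -1), Rational(3, 652)) = Mul(Rational(-1, 43411), Rational(3, 652)) = Rational(-3, 28303972)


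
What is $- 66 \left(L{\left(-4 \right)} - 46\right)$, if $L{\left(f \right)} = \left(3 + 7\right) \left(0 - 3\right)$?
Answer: $5016$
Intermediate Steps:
$L{\left(f \right)} = -30$ ($L{\left(f \right)} = 10 \left(-3\right) = -30$)
$- 66 \left(L{\left(-4 \right)} - 46\right) = - 66 \left(-30 - 46\right) = \left(-66\right) \left(-76\right) = 5016$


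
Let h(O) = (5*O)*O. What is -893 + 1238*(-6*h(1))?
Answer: -38033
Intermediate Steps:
h(O) = 5*O²
-893 + 1238*(-6*h(1)) = -893 + 1238*(-30*1²) = -893 + 1238*(-30) = -893 - 37140 = -38033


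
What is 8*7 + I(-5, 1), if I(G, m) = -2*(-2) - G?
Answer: 65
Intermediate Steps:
I(G, m) = 4 - G
8*7 + I(-5, 1) = 8*7 + (4 - 1*(-5)) = 56 + (4 + 5) = 56 + 9 = 65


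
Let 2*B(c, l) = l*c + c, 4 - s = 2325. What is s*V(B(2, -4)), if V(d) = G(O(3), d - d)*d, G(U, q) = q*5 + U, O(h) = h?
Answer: 20889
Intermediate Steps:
G(U, q) = U + 5*q (G(U, q) = 5*q + U = U + 5*q)
s = -2321 (s = 4 - 1*2325 = 4 - 2325 = -2321)
B(c, l) = c/2 + c*l/2 (B(c, l) = (l*c + c)/2 = (c*l + c)/2 = (c + c*l)/2 = c/2 + c*l/2)
V(d) = 3*d (V(d) = (3 + 5*(d - d))*d = (3 + 5*0)*d = (3 + 0)*d = 3*d)
s*V(B(2, -4)) = -6963*(1/2)*2*(1 - 4) = -6963*(1/2)*2*(-3) = -6963*(-3) = -2321*(-9) = 20889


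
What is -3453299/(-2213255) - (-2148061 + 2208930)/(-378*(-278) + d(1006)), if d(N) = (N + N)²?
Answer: 14207619480577/9192152637140 ≈ 1.5456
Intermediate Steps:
d(N) = 4*N² (d(N) = (2*N)² = 4*N²)
-3453299/(-2213255) - (-2148061 + 2208930)/(-378*(-278) + d(1006)) = -3453299/(-2213255) - (-2148061 + 2208930)/(-378*(-278) + 4*1006²) = -3453299*(-1/2213255) - 60869/(105084 + 4*1012036) = 3453299/2213255 - 60869/(105084 + 4048144) = 3453299/2213255 - 60869/4153228 = 14207619480577/9192152637140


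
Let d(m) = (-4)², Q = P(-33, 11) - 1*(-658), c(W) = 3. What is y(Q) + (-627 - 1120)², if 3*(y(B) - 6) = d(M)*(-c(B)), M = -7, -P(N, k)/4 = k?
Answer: 3051999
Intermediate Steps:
P(N, k) = -4*k
Q = 614 (Q = -4*11 - 1*(-658) = -44 + 658 = 614)
d(m) = 16
y(B) = -10 (y(B) = 6 + (16*(-1*3))/3 = 6 + (16*(-3))/3 = 6 + (⅓)*(-48) = 6 - 16 = -10)
y(Q) + (-627 - 1120)² = -10 + (-627 - 1120)² = -10 + (-1747)² = -10 + 3052009 = 3051999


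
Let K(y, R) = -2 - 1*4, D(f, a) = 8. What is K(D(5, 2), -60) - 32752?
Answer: -32758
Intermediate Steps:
K(y, R) = -6 (K(y, R) = -2 - 4 = -6)
K(D(5, 2), -60) - 32752 = -6 - 32752 = -32758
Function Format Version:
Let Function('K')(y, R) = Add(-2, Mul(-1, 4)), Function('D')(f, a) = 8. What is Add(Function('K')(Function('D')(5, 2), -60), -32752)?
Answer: -32758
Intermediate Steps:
Function('K')(y, R) = -6 (Function('K')(y, R) = Add(-2, -4) = -6)
Add(Function('K')(Function('D')(5, 2), -60), -32752) = Add(-6, -32752) = -32758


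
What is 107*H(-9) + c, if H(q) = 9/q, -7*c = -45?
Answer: -704/7 ≈ -100.57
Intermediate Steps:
c = 45/7 (c = -⅐*(-45) = 45/7 ≈ 6.4286)
107*H(-9) + c = 107*(9/(-9)) + 45/7 = 107*(9*(-⅑)) + 45/7 = 107*(-1) + 45/7 = -107 + 45/7 = -704/7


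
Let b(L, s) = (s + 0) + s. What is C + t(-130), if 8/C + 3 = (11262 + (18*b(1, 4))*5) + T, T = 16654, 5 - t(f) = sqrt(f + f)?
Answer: 143173/28633 - 2*I*sqrt(65) ≈ 5.0003 - 16.125*I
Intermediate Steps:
t(f) = 5 - sqrt(2)*sqrt(f) (t(f) = 5 - sqrt(f + f) = 5 - sqrt(2*f) = 5 - sqrt(2)*sqrt(f))
b(L, s) = 2*s (b(L, s) = s + s = 2*s)
C = 8/28633 (C = 8/(-3 + ((11262 + (18*(2*4))*5) + 16654)) = 8/(-3 + ((11262 + (18*8)*5) + 16654)) = 8/(-3 + ((11262 + 144*5) + 16654)) = 8/(-3 + ((11262 + 720) + 16654)) = 8/(-3 + (11982 + 16654)) = 8/(-3 + 28636) = 8/28633 ≈ 0.00027940)
C + t(-130) = 8/28633 + (5 - sqrt(2)*sqrt(-130)) = 8/28633 + (5 - sqrt(2)*I*sqrt(130)) = 8/28633 + (5 - 2*I*sqrt(65)) = 143173/28633 - 2*I*sqrt(65)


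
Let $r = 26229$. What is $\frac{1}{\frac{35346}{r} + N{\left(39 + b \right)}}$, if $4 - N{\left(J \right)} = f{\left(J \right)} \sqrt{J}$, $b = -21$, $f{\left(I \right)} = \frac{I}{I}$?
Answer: $\frac{204385111}{405007817} + \frac{229320147 \sqrt{2}}{810015634} \approx 0.90502$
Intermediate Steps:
$f{\left(I \right)} = 1$
$N{\left(J \right)} = 4 - \sqrt{J}$ ($N{\left(J \right)} = 4 - 1 \sqrt{J} = 4 - \sqrt{J}$)
$\frac{1}{\frac{35346}{r} + N{\left(39 + b \right)}} = \frac{1}{\frac{35346}{26229} + \left(4 - \sqrt{39 - 21}\right)} = \frac{1}{35346 \cdot \frac{1}{26229} + \left(4 - \sqrt{18}\right)} = \frac{1}{\frac{11782}{8743} + \left(4 - 3 \sqrt{2}\right)} = \frac{1}{\frac{46754}{8743} - 3 \sqrt{2}}$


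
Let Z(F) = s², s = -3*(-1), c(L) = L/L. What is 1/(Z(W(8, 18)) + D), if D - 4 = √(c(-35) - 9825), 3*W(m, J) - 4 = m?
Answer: 13/9993 - 4*I*√614/9993 ≈ 0.0013009 - 0.0099186*I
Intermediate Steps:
c(L) = 1
W(m, J) = 4/3 + m/3
D = 4 + 4*I*√614 (D = 4 + √(1 - 9825) = 4 + √(-9824) = 4 + 4*I*√614 ≈ 4.0 + 99.116*I)
s = 3
Z(F) = 9 (Z(F) = 3² = 9)
1/(Z(W(8, 18)) + D) = 1/(9 + (4 + 4*I*√614)) = 1/(13 + 4*I*√614)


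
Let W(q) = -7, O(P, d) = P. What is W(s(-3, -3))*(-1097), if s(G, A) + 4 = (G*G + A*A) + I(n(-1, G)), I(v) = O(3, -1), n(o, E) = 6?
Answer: 7679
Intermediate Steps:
I(v) = 3
s(G, A) = -1 + A**2 + G**2 (s(G, A) = -4 + ((G*G + A*A) + 3) = -4 + ((G**2 + A**2) + 3) = -4 + ((A**2 + G**2) + 3) = -4 + (3 + A**2 + G**2) = -1 + A**2 + G**2)
W(s(-3, -3))*(-1097) = -7*(-1097) = 7679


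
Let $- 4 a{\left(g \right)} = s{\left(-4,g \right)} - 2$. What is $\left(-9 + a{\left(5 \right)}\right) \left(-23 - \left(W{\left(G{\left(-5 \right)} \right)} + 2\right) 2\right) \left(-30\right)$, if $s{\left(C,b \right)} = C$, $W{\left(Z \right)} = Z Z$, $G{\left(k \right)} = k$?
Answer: $-17325$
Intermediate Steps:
$W{\left(Z \right)} = Z^{2}$
$a{\left(g \right)} = \frac{3}{2}$ ($a{\left(g \right)} = - \frac{-4 - 2}{4} = \left(- \frac{1}{4}\right) \left(-6\right) = \frac{3}{2}$)
$\left(-9 + a{\left(5 \right)}\right) \left(-23 - \left(W{\left(G{\left(-5 \right)} \right)} + 2\right) 2\right) \left(-30\right) = \left(-9 + \frac{3}{2}\right) \left(-23 - \left(\left(-5\right)^{2} + 2\right) 2\right) \left(-30\right) = - \frac{15 \left(-23 - \left(25 + 2\right) 2\right)}{2} \left(-30\right) = - \frac{15 \left(-23 - 27 \cdot 2\right)}{2} \left(-30\right) = - \frac{15 \left(-23 - 54\right)}{2} \left(-30\right) = \left(- \frac{15}{2}\right) \left(-77\right) \left(-30\right) = \frac{1155}{2} \left(-30\right) = -17325$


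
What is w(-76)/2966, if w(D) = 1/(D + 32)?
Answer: -1/130504 ≈ -7.6626e-6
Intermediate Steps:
w(D) = 1/(32 + D)
w(-76)/2966 = 1/((32 - 76)*2966) = (1/2966)/(-44) = -1/44*1/2966 = -1/130504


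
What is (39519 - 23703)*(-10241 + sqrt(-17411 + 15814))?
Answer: -161971656 + 15816*I*sqrt(1597) ≈ -1.6197e+8 + 6.3205e+5*I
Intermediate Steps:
(39519 - 23703)*(-10241 + sqrt(-17411 + 15814)) = 15816*(-10241 + sqrt(-1597)) = 15816*(-10241 + I*sqrt(1597)) = -161971656 + 15816*I*sqrt(1597)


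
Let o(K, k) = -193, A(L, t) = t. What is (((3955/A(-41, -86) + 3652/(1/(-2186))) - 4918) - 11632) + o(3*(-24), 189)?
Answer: -688005245/86 ≈ -8.0001e+6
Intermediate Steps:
(((3955/A(-41, -86) + 3652/(1/(-2186))) - 4918) - 11632) + o(3*(-24), 189) = (((3955/(-86) + 3652/(1/(-2186))) - 4918) - 11632) - 193 = (((3955*(-1/86) + 3652/(-1/2186)) - 4918) - 11632) - 193 = (((-3955/86 + 3652*(-2186)) - 4918) - 11632) - 193 = (((-3955/86 - 7983272) - 4918) - 11632) - 193 = ((-686565347/86 - 4918) - 11632) - 193 = (-686988295/86 - 11632) - 193 = -687988647/86 - 193 = -688005245/86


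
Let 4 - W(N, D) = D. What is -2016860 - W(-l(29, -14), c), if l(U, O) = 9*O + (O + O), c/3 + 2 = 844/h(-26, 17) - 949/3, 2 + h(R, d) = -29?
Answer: -62554921/31 ≈ -2.0179e+6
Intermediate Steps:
h(R, d) = -31 (h(R, d) = -2 - 29 = -31)
c = -32137/31 (c = -6 + 3*(844/(-31) - 949/3) = -6 + 3*(844*(-1/31) - 949*⅓) = -6 + 3*(-844/31 - 949/3) = -6 + 3*(-31951/93) = -6 - 31951/31 = -32137/31 ≈ -1036.7)
l(U, O) = 11*O (l(U, O) = 9*O + 2*O = 11*O)
W(N, D) = 4 - D
-2016860 - W(-l(29, -14), c) = -2016860 - (4 - 1*(-32137/31)) = -2016860 - (4 + 32137/31) = -2016860 - 1*32261/31 = -2016860 - 32261/31 = -62554921/31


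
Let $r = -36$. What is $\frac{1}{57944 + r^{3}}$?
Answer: $\frac{1}{11288} \approx 8.859 \cdot 10^{-5}$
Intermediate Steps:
$\frac{1}{57944 + r^{3}} = \frac{1}{57944 + \left(-36\right)^{3}} = \frac{1}{57944 - 46656} = \frac{1}{11288}$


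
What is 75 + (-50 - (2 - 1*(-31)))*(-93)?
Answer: 7794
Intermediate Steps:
75 + (-50 - (2 - 1*(-31)))*(-93) = 75 + (-50 - (2 + 31))*(-93) = 75 + (-50 - 1*33)*(-93) = 75 + (-50 - 33)*(-93) = 75 - 83*(-93) = 75 + 7719 = 7794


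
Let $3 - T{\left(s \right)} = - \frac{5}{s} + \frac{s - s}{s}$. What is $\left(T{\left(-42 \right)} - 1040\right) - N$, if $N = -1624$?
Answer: $\frac{24649}{42} \approx 586.88$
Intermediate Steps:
$T{\left(s \right)} = 3 + \frac{5}{s}$ ($T{\left(s \right)} = 3 - \left(- \frac{5}{s} + \frac{s - s}{s}\right) = 3 - \left(- \frac{5}{s} + \frac{0}{s}\right) = 3 - \left(- \frac{5}{s} + 0\right) = 3 - - \frac{5}{s} = 3 + \frac{5}{s}$)
$\left(T{\left(-42 \right)} - 1040\right) - N = \left(\left(3 + \frac{5}{-42}\right) - 1040\right) - -1624 = \left(\left(3 + 5 \left(- \frac{1}{42}\right)\right) - 1040\right) + 1624 = \left(\left(3 - \frac{5}{42}\right) - 1040\right) + 1624 = \left(\frac{121}{42} - 1040\right) + 1624 = - \frac{43559}{42} + 1624 = \frac{24649}{42}$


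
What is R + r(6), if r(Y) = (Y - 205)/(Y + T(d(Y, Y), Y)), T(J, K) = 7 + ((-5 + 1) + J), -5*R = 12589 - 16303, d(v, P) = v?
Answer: 10943/15 ≈ 729.53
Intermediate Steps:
R = 3714/5 (R = -(12589 - 16303)/5 = -1/5*(-3714) = 3714/5 ≈ 742.80)
T(J, K) = 3 + J (T(J, K) = 7 + (-4 + J) = 3 + J)
r(Y) = (-205 + Y)/(3 + 2*Y) (r(Y) = (Y - 205)/(Y + (3 + Y)) = (-205 + Y)/(3 + 2*Y))
R + r(6) = 3714/5 + (-205 + 6)/(3 + 2*6) = 3714/5 - 199/(3 + 12) = 3714/5 - 199/15 = 10943/15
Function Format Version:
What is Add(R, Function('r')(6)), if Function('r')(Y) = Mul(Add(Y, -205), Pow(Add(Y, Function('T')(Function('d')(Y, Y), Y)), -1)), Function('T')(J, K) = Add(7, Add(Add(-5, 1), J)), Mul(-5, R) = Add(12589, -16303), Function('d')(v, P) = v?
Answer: Rational(10943, 15) ≈ 729.53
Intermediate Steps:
R = Rational(3714, 5) (R = Mul(Rational(-1, 5), Add(12589, -16303)) = Mul(Rational(-1, 5), -3714) = Rational(3714, 5) ≈ 742.80)
Function('T')(J, K) = Add(3, J) (Function('T')(J, K) = Add(7, Add(-4, J)) = Add(3, J))
Function('r')(Y) = Mul(Pow(Add(3, Mul(2, Y)), -1), Add(-205, Y)) (Function('r')(Y) = Mul(Add(Y, -205), Pow(Add(Y, Add(3, Y)), -1)) = Mul(Add(-205, Y), Pow(Add(3, Mul(2, Y)), -1)) = Mul(Pow(Add(3, Mul(2, Y)), -1), Add(-205, Y)))
Add(R, Function('r')(6)) = Add(Rational(3714, 5), Mul(Pow(Add(3, Mul(2, 6)), -1), Add(-205, 6))) = Add(Rational(3714, 5), Mul(Pow(Add(3, 12), -1), -199)) = Add(Rational(3714, 5), Mul(Pow(15, -1), -199)) = Add(Rational(3714, 5), Mul(Rational(1, 15), -199)) = Add(Rational(3714, 5), Rational(-199, 15)) = Rational(10943, 15)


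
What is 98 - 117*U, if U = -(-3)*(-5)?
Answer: 1853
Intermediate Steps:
U = -15 (U = -1*15 = -15)
98 - 117*U = 98 - 117*(-15) = 98 + 1755 = 1853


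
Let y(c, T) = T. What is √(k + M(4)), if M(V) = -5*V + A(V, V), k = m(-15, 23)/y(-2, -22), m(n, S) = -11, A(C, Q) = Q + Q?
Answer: I*√46/2 ≈ 3.3912*I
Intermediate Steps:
A(C, Q) = 2*Q
k = ½ (k = -11/(-22) = -11*(-1/22) = ½ ≈ 0.50000)
M(V) = -3*V (M(V) = -5*V + 2*V = -3*V)
√(k + M(4)) = √(½ - 3*4) = √(½ - 12) = √(-23/2) = I*√46/2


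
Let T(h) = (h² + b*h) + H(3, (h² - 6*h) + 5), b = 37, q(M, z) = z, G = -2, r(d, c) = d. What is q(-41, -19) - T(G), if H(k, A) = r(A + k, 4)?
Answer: 27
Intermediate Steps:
H(k, A) = A + k
T(h) = 8 + 2*h² + 31*h (T(h) = (h² + 37*h) + (((h² - 6*h) + 5) + 3) = (h² + 37*h) + ((5 + h² - 6*h) + 3) = (h² + 37*h) + (8 + h² - 6*h) = 8 + 2*h² + 31*h)
q(-41, -19) - T(G) = -19 - (8 + 2*(-2)² + 31*(-2)) = -19 - (8 + 2*4 - 62) = -19 - (8 + 8 - 62) = -19 - 1*(-46) = -19 + 46 = 27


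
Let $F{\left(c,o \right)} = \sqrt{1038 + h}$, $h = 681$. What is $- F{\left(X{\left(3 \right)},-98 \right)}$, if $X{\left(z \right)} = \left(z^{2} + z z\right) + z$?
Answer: $- 3 \sqrt{191} \approx -41.461$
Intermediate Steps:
$X{\left(z \right)} = z + 2 z^{2}$ ($X{\left(z \right)} = \left(z^{2} + z^{2}\right) + z = 2 z^{2} + z = z + 2 z^{2}$)
$F{\left(c,o \right)} = 3 \sqrt{191}$ ($F{\left(c,o \right)} = \sqrt{1038 + 681} = \sqrt{1719} = 3 \sqrt{191}$)
$- F{\left(X{\left(3 \right)},-98 \right)} = - 3 \sqrt{191}$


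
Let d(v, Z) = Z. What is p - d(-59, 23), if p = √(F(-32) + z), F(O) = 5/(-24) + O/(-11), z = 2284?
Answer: -23 + √39843474/132 ≈ 24.819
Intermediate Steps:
F(O) = -5/24 - O/11 (F(O) = 5*(-1/24) + O*(-1/11) = -5/24 - O/11)
p = √39843474/132 (p = √((-5/24 - 1/11*(-32)) + 2284) = √((-5/24 + 32/11) + 2284) = √(713/264 + 2284) = √(603689/264) = √39843474/132 ≈ 47.819)
p - d(-59, 23) = √39843474/132 - 1*23 = √39843474/132 - 23 = -23 + √39843474/132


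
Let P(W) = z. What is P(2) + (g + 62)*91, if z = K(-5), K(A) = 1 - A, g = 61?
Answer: 11199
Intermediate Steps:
z = 6 (z = 1 - 1*(-5) = 1 + 5 = 6)
P(W) = 6
P(2) + (g + 62)*91 = 6 + (61 + 62)*91 = 6 + 123*91 = 6 + 11193 = 11199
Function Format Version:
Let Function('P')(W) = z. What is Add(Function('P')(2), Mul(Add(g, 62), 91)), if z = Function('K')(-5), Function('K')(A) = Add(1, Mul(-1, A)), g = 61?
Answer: 11199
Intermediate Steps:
z = 6 (z = Add(1, Mul(-1, -5)) = Add(1, 5) = 6)
Function('P')(W) = 6
Add(Function('P')(2), Mul(Add(g, 62), 91)) = Add(6, Mul(Add(61, 62), 91)) = Add(6, Mul(123, 91)) = Add(6, 11193) = 11199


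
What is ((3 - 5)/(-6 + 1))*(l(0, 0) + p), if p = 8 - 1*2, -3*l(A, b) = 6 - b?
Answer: 8/5 ≈ 1.6000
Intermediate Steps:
l(A, b) = -2 + b/3 (l(A, b) = -(6 - b)/3 = -2 + b/3)
p = 6 (p = 8 - 2 = 6)
((3 - 5)/(-6 + 1))*(l(0, 0) + p) = ((3 - 5)/(-6 + 1))*((-2 + (⅓)*0) + 6) = (-2/(-5))*((-2 + 0) + 6) = (-2*(-⅕))*(-2 + 6) = (⅖)*4 = 8/5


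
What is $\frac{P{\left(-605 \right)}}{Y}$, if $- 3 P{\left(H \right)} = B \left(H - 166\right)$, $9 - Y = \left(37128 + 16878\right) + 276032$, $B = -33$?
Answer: $\frac{8481}{330029} \approx 0.025698$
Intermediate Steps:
$Y = -330029$ ($Y = 9 - \left(\left(37128 + 16878\right) + 276032\right) = 9 - \left(54006 + 276032\right) = 9 - 330038 = -330029$)
$P{\left(H \right)} = -1826 + 11 H$ ($P{\left(H \right)} = - \frac{\left(-33\right) \left(H - 166\right)}{3} = - \frac{\left(-33\right) \left(-166 + H\right)}{3} = - \frac{5478 - 33 H}{3} = -1826 + 11 H$)
$\frac{P{\left(-605 \right)}}{Y} = \frac{-1826 + 11 \left(-605\right)}{-330029} = \left(-1826 - 6655\right) \left(- \frac{1}{330029}\right) = \left(-8481\right) \left(- \frac{1}{330029}\right) = \frac{8481}{330029}$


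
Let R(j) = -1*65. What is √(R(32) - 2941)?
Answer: 3*I*√334 ≈ 54.827*I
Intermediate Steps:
R(j) = -65
√(R(32) - 2941) = √(-65 - 2941) = √(-3006) = 3*I*√334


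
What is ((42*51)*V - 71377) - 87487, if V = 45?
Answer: -62474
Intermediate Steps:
((42*51)*V - 71377) - 87487 = ((42*51)*45 - 71377) - 87487 = (2142*45 - 71377) - 87487 = (96390 - 71377) - 87487 = 25013 - 87487 = -62474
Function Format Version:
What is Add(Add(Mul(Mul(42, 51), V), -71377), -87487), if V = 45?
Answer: -62474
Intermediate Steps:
Add(Add(Mul(Mul(42, 51), V), -71377), -87487) = Add(Add(Mul(Mul(42, 51), 45), -71377), -87487) = Add(Add(Mul(2142, 45), -71377), -87487) = Add(Add(96390, -71377), -87487) = Add(25013, -87487) = -62474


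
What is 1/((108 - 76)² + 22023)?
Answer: 1/23047 ≈ 4.3390e-5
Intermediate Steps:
1/((108 - 76)² + 22023) = 1/(32² + 22023) = 1/(1024 + 22023) = 1/23047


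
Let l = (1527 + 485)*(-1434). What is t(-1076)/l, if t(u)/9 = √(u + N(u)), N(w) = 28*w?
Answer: -3*I*√7801/480868 ≈ -0.00055102*I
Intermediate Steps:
l = -2885208 (l = 2012*(-1434) = -2885208)
t(u) = 9*√29*√u (t(u) = 9*√(u + 28*u) = 9*√(29*u) = 9*(√29*√u) = 9*√29*√u)
t(-1076)/l = (9*√29*√(-1076))/(-2885208) = (9*√29*(2*I*√269))*(-1/2885208) = (18*I*√7801)*(-1/2885208) = -3*I*√7801/480868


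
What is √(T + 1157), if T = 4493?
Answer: 5*√226 ≈ 75.167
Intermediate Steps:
√(T + 1157) = √(4493 + 1157) = √5650 = 5*√226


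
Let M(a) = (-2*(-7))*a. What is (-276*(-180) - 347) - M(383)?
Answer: 43971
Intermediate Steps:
M(a) = 14*a
(-276*(-180) - 347) - M(383) = (-276*(-180) - 347) - 14*383 = (49680 - 347) - 1*5362 = 49333 - 5362 = 43971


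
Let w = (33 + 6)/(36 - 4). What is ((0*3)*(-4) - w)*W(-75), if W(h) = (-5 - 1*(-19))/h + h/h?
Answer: -793/800 ≈ -0.99125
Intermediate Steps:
w = 39/32 ≈ 1.2188
W(h) = 1 + 14/h (W(h) = (-5 + 19)/h + 1 = 14/h + 1 = 1 + 14/h)
((0*3)*(-4) - w)*W(-75) = ((0*3)*(-4) - 1*39/32)*((14 - 75)/(-75)) = (0*(-4) - 39/32)*(-1/75*(-61)) = (0 - 39/32)*(61/75) = -39/32*61/75 = -793/800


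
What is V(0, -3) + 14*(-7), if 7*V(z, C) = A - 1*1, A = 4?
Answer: -683/7 ≈ -97.571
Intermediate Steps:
V(z, C) = 3/7 (V(z, C) = (4 - 1*1)/7 = (4 - 1)/7 = (1/7)*3 = 3/7)
V(0, -3) + 14*(-7) = 3/7 + 14*(-7) = 3/7 - 98 = -683/7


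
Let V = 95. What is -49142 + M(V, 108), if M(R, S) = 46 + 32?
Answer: -49064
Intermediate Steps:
M(R, S) = 78
-49142 + M(V, 108) = -49142 + 78 = -49064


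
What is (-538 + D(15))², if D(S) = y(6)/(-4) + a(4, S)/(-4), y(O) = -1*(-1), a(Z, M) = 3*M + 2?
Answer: 302500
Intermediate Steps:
a(Z, M) = 2 + 3*M
y(O) = 1
D(S) = -¾ - 3*S/4 (D(S) = 1/(-4) + (2 + 3*S)/(-4) = 1*(-¼) + (2 + 3*S)*(-¼) = -¼ + (-½ - 3*S/4) = -¾ - 3*S/4)
(-538 + D(15))² = (-538 + (-¾ - ¾*15))² = (-538 + (-¾ - 45/4))² = (-538 - 12)² = (-550)² = 302500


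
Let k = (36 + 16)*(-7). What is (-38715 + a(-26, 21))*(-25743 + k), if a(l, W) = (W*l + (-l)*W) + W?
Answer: 1010184258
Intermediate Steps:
a(l, W) = W (a(l, W) = (W*l - W*l) + W = 0 + W = W)
k = -364 (k = 52*(-7) = -364)
(-38715 + a(-26, 21))*(-25743 + k) = (-38715 + 21)*(-25743 - 364) = -38694*(-26107) = 1010184258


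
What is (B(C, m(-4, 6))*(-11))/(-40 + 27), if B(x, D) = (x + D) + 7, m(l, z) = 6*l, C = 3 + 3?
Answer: -121/13 ≈ -9.3077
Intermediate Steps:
C = 6
B(x, D) = 7 + D + x (B(x, D) = (D + x) + 7 = 7 + D + x)
(B(C, m(-4, 6))*(-11))/(-40 + 27) = ((7 + 6*(-4) + 6)*(-11))/(-40 + 27) = ((7 - 24 + 6)*(-11))/(-13) = -11*(-11)*(-1/13) = 121*(-1/13) = -121/13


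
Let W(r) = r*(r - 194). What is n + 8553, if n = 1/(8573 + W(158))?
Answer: 24675406/2885 ≈ 8553.0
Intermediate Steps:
W(r) = r*(-194 + r)
n = 1/2885 (n = 1/(8573 + 158*(-194 + 158)) = 1/(8573 + 158*(-36)) = 1/(8573 - 5688) = 1/2885 ≈ 0.00034662)
n + 8553 = 1/2885 + 8553 = 24675406/2885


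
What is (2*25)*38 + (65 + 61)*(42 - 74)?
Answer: -2132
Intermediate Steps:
(2*25)*38 + (65 + 61)*(42 - 74) = 50*38 + 126*(-32) = 1900 - 4032 = -2132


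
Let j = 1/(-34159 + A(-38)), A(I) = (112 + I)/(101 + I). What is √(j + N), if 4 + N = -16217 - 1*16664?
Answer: I*√152285787671135774/2151943 ≈ 181.34*I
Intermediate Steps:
A(I) = (112 + I)/(101 + I)
j = -63/2151943 (j = 1/(-34159 + (112 - 38)/(101 - 38)) = 1/(-34159 + 74/63) = 1/(-2151943/63) = -63/2151943 ≈ -2.9276e-5)
N = -32885 (N = -4 + (-16217 - 1*16664) = -4 + (-16217 - 16664) = -4 - 32881 = -32885)
√(j + N) = √(-63/2151943 - 32885) = √(-70766645618/2151943) = I*√152285787671135774/2151943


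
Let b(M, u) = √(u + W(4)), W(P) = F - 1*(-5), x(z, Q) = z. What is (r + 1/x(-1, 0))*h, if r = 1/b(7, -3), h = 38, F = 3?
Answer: -38 + 38*√5/5 ≈ -21.006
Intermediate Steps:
W(P) = 8 (W(P) = 3 - 1*(-5) = 3 + 5 = 8)
b(M, u) = √(8 + u) (b(M, u) = √(u + 8) = √(8 + u))
r = √5/5 (r = 1/(√(8 - 3)) = 1/(√5) = √5/5 ≈ 0.44721)
(r + 1/x(-1, 0))*h = (√5/5 + 1/(-1))*38 = (√5/5 - 1)*38 = (-1 + √5/5)*38 = -38 + 38*√5/5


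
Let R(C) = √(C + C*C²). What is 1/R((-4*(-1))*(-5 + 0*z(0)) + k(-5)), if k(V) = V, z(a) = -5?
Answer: -I*√626/3130 ≈ -0.0079936*I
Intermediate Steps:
R(C) = √(C + C³)
1/R((-4*(-1))*(-5 + 0*z(0)) + k(-5)) = 1/(√(((-4*(-1))*(-5 + 0*(-5)) - 5) + ((-4*(-1))*(-5 + 0*(-5)) - 5)³)) = 1/(√((4*(-5 + 0) - 5) + (4*(-5 + 0) - 5)³)) = 1/(√((4*(-5) - 5) + (4*(-5) - 5)³)) = 1/(√((-20 - 5) + (-20 - 5)³)) = 1/(√(-25 + (-25)³)) = 1/(√(-25 - 15625)) = 1/(√(-15650)) = 1/(5*I*√626) = -I*√626/3130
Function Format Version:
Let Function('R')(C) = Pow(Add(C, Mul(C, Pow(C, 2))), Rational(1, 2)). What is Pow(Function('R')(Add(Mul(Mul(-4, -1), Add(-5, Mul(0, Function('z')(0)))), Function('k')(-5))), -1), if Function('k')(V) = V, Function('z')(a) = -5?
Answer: Mul(Rational(-1, 3130), I, Pow(626, Rational(1, 2))) ≈ Mul(-0.0079936, I)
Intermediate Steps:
Function('R')(C) = Pow(Add(C, Pow(C, 3)), Rational(1, 2))
Pow(Function('R')(Add(Mul(Mul(-4, -1), Add(-5, Mul(0, Function('z')(0)))), Function('k')(-5))), -1) = Pow(Pow(Add(Add(Mul(Mul(-4, -1), Add(-5, Mul(0, -5))), -5), Pow(Add(Mul(Mul(-4, -1), Add(-5, Mul(0, -5))), -5), 3)), Rational(1, 2)), -1) = Pow(Pow(Add(Add(Mul(4, Add(-5, 0)), -5), Pow(Add(Mul(4, Add(-5, 0)), -5), 3)), Rational(1, 2)), -1) = Pow(Pow(Add(Add(Mul(4, -5), -5), Pow(Add(Mul(4, -5), -5), 3)), Rational(1, 2)), -1) = Pow(Pow(Add(Add(-20, -5), Pow(Add(-20, -5), 3)), Rational(1, 2)), -1) = Pow(Pow(Add(-25, Pow(-25, 3)), Rational(1, 2)), -1) = Pow(Pow(Add(-25, -15625), Rational(1, 2)), -1) = Pow(Pow(-15650, Rational(1, 2)), -1) = Pow(Mul(5, I, Pow(626, Rational(1, 2))), -1) = Mul(Rational(-1, 3130), I, Pow(626, Rational(1, 2)))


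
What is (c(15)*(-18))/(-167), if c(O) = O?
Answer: 270/167 ≈ 1.6168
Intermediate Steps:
(c(15)*(-18))/(-167) = (15*(-18))/(-167) = -270*(-1/167) = 270/167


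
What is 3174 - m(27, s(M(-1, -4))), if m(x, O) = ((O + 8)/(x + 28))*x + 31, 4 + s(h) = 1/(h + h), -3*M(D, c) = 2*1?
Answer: 691109/220 ≈ 3141.4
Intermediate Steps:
M(D, c) = -2/3
s(h) = -4 + 1/(2*h) (s(h) = -4 + 1/(h + h) = -4 + 1/(2*h))
m(x, O) = 31 + x*(8 + O)/(28 + x) (m(x, O) = ((8 + O)/(28 + x))*x + 31 = x*(8 + O)/(28 + x) + 31 = 31 + x*(8 + O)/(28 + x))
3174 - m(27, s(M(-1, -4))) = 3174 - (868 + 39*27 + (-4 + 1/(2*(-2/3)))*27)/(28 + 27) = 3174 - (868 + 1053 + (-4 + (1/2)*(-3/2))*27)/55 = 3174 - (868 + 1053 + (-4 - 3/4)*27)/55 = 3174 - (868 + 1053 - 19/4*27)/55 = 3174 - (868 + 1053 - 513/4)/55 = 3174 - 7171/(55*4) = 3174 - 1*7171/220 = 3174 - 7171/220 = 691109/220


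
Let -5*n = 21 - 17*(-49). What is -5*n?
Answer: 854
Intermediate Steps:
n = -854/5 (n = -(21 - 17*(-49))/5 = -(21 + 833)/5 = -1/5*854 = -854/5 ≈ -170.80)
-5*n = -5*(-854/5) = 854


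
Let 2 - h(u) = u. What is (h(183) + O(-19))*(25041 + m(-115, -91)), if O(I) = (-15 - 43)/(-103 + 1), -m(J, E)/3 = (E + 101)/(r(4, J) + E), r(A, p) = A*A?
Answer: -1152154814/255 ≈ -4.5183e+6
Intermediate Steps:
h(u) = 2 - u
r(A, p) = A²
m(J, E) = -3*(101 + E)/(16 + E) (m(J, E) = -3*(E + 101)/(4² + E) = -3*(101 + E)/(16 + E))
O(I) = 29/51 (O(I) = -58/(-102) = -58*(-1/102) = 29/51)
(h(183) + O(-19))*(25041 + m(-115, -91)) = ((2 - 1*183) + 29/51)*(25041 + 3*(-101 - 1*(-91))/(16 - 91)) = ((2 - 183) + 29/51)*(25041 + 3*(-101 + 91)/(-75)) = (-181 + 29/51)*(25041 + 3*(-1/75)*(-10)) = -9202*(25041 + ⅖)/51 = -9202/51*125207/5 = -1152154814/255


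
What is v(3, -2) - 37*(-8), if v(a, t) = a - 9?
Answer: 290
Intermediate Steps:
v(a, t) = -9 + a
v(3, -2) - 37*(-8) = (-9 + 3) - 37*(-8) = -6 + 296 = 290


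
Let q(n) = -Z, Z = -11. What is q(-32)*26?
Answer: 286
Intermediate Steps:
q(n) = 11 (q(n) = -1*(-11) = 11)
q(-32)*26 = 11*26 = 286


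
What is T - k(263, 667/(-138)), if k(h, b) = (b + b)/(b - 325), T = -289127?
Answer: -572182391/1979 ≈ -2.8913e+5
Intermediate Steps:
k(h, b) = 2*b/(-325 + b) (k(h, b) = (2*b)/(-325 + b) = 2*b/(-325 + b))
T - k(263, 667/(-138)) = -289127 - 2*667/(-138)/(-325 + 667/(-138)) = -289127 - 2*667*(-1/138)/(-325 + 667*(-1/138)) = -289127 - 2*(-29)/(6*(-325 - 29/6)) = -289127 - 2*(-29)/(6*(-1979/6)) = -289127 - 2*(-29)*(-6)/(6*1979) = -289127 - 1*58/1979 = -289127 - 58/1979 = -572182391/1979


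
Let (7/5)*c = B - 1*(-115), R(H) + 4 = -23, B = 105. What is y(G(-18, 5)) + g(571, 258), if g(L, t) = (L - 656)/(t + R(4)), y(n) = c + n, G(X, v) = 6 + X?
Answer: 33443/231 ≈ 144.77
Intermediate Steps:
R(H) = -27 (R(H) = -4 - 23 = -27)
c = 1100/7 (c = 5*(105 - 1*(-115))/7 = 5*(105 + 115)/7 = (5/7)*220 = 1100/7 ≈ 157.14)
y(n) = 1100/7 + n
g(L, t) = (-656 + L)/(-27 + t) (g(L, t) = (L - 656)/(t - 27) = (-656 + L)/(-27 + t))
y(G(-18, 5)) + g(571, 258) = (1100/7 + (6 - 18)) + (-656 + 571)/(-27 + 258) = (1100/7 - 12) - 85/231 = 1016/7 + (1/231)*(-85) = 1016/7 - 85/231 = 33443/231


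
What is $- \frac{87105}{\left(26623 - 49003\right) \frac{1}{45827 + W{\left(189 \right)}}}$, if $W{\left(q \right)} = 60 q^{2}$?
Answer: $\frac{12712028209}{1492} \approx 8.5201 \cdot 10^{6}$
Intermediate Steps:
$- \frac{87105}{\left(26623 - 49003\right) \frac{1}{45827 + W{\left(189 \right)}}} = - \frac{87105}{\left(26623 - 49003\right) \frac{1}{45827 + 60 \cdot 189^{2}}} = - \frac{87105}{\left(-22380\right) \frac{1}{45827 + 60 \cdot 35721}} = - \frac{87105}{\left(-22380\right) \frac{1}{45827 + 2143260}} = - \frac{87105}{\left(-22380\right) \frac{1}{2189087}} = - \frac{87105}{- \frac{22380}{2189087}} = \left(-87105\right) \left(- \frac{2189087}{22380}\right) = \frac{12712028209}{1492}$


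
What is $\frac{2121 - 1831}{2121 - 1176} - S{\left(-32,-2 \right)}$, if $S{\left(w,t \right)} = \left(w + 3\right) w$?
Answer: $- \frac{175334}{189} \approx -927.69$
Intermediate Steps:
$S{\left(w,t \right)} = w \left(3 + w\right)$ ($S{\left(w,t \right)} = \left(3 + w\right) w = w \left(3 + w\right)$)
$\frac{2121 - 1831}{2121 - 1176} - S{\left(-32,-2 \right)} = \frac{2121 - 1831}{2121 - 1176} - - 32 \left(3 - 32\right) = \frac{290}{945} - \left(-32\right) \left(-29\right) = 290 \cdot \frac{1}{945} - 928 = \frac{58}{189} - 928 = - \frac{175334}{189}$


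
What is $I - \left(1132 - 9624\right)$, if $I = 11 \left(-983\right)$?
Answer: $-2321$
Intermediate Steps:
$I = -10813$
$I - \left(1132 - 9624\right) = -10813 - \left(1132 - 9624\right) = -10813 - -8492 = -10813 + 8492 = -2321$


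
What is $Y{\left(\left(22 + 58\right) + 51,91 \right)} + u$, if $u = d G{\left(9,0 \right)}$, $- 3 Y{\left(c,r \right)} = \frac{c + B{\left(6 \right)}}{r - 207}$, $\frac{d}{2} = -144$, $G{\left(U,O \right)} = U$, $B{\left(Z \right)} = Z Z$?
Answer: $- \frac{901849}{348} \approx -2591.5$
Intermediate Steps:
$B{\left(Z \right)} = Z^{2}$
$d = -288$ ($d = 2 \left(-144\right) = -288$)
$Y{\left(c,r \right)} = - \frac{36 + c}{3 \left(-207 + r\right)}$ ($Y{\left(c,r \right)} = - \frac{\left(c + 6^{2}\right) \frac{1}{r - 207}}{3} = - \frac{\left(c + 36\right) \frac{1}{-207 + r}}{3} = - \frac{\left(36 + c\right) \frac{1}{-207 + r}}{3} = - \frac{\frac{1}{-207 + r} \left(36 + c\right)}{3} = - \frac{36 + c}{3 \left(-207 + r\right)}$)
$u = -2592$ ($u = \left(-288\right) 9 = -2592$)
$Y{\left(\left(22 + 58\right) + 51,91 \right)} + u = \frac{-36 - \left(\left(22 + 58\right) + 51\right)}{3 \left(-207 + 91\right)} - 2592 = \frac{-36 - \left(80 + 51\right)}{3 \left(-116\right)} - 2592 = \frac{1}{3} \left(- \frac{1}{116}\right) \left(-36 - 131\right) - 2592 = \frac{1}{3} \left(- \frac{1}{116}\right) \left(-167\right) - 2592 = \frac{167}{348} - 2592 = - \frac{901849}{348}$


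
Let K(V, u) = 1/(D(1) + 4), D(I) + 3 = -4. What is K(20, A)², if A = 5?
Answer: ⅑ ≈ 0.11111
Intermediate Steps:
D(I) = -7 (D(I) = -3 - 4 = -7)
K(V, u) = -⅓ (K(V, u) = 1/(-7 + 4) = 1/(-3) = -⅓)
K(20, A)² = (-⅓)² = ⅑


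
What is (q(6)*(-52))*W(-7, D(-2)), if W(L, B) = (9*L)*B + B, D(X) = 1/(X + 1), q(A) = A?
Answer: -19344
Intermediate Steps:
D(X) = 1/(1 + X)
W(L, B) = B + 9*B*L (W(L, B) = 9*B*L + B = B + 9*B*L)
(q(6)*(-52))*W(-7, D(-2)) = (6*(-52))*((1 + 9*(-7))/(1 - 2)) = -312*(1 - 63)/(-1) = -(-312)*(-62) = -312*62 = -19344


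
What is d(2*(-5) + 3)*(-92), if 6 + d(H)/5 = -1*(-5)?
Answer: 460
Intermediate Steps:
d(H) = -5 (d(H) = -30 + 5*(-1*(-5)) = -30 + 5*5 = -30 + 25 = -5)
d(2*(-5) + 3)*(-92) = -5*(-92) = 460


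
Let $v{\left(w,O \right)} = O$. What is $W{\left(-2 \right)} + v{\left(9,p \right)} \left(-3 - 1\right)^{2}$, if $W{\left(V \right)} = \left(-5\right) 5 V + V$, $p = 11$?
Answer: $224$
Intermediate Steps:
$W{\left(V \right)} = - 24 V$ ($W{\left(V \right)} = - 25 V + V = - 24 V$)
$W{\left(-2 \right)} + v{\left(9,p \right)} \left(-3 - 1\right)^{2} = \left(-24\right) \left(-2\right) + 11 \left(-3 - 1\right)^{2} = 48 + 11 \left(-4\right)^{2} = 48 + 11 \cdot 16 = 48 + 176 = 224$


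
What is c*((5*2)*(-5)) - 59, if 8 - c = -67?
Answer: -3809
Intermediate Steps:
c = 75 (c = 8 - 1*(-67) = 8 + 67 = 75)
c*((5*2)*(-5)) - 59 = 75*((5*2)*(-5)) - 59 = 75*(10*(-5)) - 59 = 75*(-50) - 59 = -3750 - 59 = -3809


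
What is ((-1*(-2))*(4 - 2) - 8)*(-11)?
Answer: 44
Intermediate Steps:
((-1*(-2))*(4 - 2) - 8)*(-11) = (2*2 - 8)*(-11) = (4 - 8)*(-11) = -4*(-11) = 44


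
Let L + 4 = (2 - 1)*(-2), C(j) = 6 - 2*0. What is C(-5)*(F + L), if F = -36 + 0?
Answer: -252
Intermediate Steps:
C(j) = 6 (C(j) = 6 + 0 = 6)
F = -36
L = -6 (L = -4 + (2 - 1)*(-2) = -4 + 1*(-2) = -4 - 2 = -6)
C(-5)*(F + L) = 6*(-36 - 6) = 6*(-42) = -252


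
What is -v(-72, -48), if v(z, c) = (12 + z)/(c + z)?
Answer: -1/2 ≈ -0.50000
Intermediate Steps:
v(z, c) = (12 + z)/(c + z)
-v(-72, -48) = -(12 - 72)/(-48 - 72) = -(-60)/(-120) = -(-1)*(-60)/120 = -1*1/2 = -1/2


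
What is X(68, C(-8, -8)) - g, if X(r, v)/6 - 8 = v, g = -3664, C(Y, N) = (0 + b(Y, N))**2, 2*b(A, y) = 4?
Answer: 3736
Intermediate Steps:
b(A, y) = 2 (b(A, y) = (1/2)*4 = 2)
C(Y, N) = 4 (C(Y, N) = (0 + 2)**2 = 2**2 = 4)
X(r, v) = 48 + 6*v
X(68, C(-8, -8)) - g = (48 + 6*4) - 1*(-3664) = (48 + 24) + 3664 = 72 + 3664 = 3736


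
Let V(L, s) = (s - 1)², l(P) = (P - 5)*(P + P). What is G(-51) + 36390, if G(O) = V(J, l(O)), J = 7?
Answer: 32651911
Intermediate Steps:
l(P) = 2*P*(-5 + P) (l(P) = (-5 + P)*(2*P) = 2*P*(-5 + P))
V(L, s) = (-1 + s)²
G(O) = (-1 + 2*O*(-5 + O))²
G(-51) + 36390 = (-1 + 2*(-51)*(-5 - 51))² + 36390 = (-1 + 2*(-51)*(-56))² + 36390 = (-1 + 5712)² + 36390 = 5711² + 36390 = 32615521 + 36390 = 32651911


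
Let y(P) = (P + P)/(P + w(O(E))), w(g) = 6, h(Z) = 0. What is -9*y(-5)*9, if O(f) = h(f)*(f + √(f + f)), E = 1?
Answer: 810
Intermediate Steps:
O(f) = 0 (O(f) = 0*(f + √(f + f)) = 0*(f + √(2*f)) = 0*(f + √2*√f) = 0)
y(P) = 2*P/(6 + P) (y(P) = (P + P)/(P + 6) = (2*P)/(6 + P) = 2*P/(6 + P))
-9*y(-5)*9 = -18*(-5)/(6 - 5)*9 = -18*(-5)/1*9 = -18*(-5)*9 = -9*(-10)*9 = 90*9 = 810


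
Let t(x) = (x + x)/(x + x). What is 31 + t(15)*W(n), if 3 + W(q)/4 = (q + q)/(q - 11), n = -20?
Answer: 749/31 ≈ 24.161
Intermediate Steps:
W(q) = -12 + 8*q/(-11 + q) (W(q) = -12 + 4*((q + q)/(q - 11)) = -12 + 4*((2*q)/(-11 + q)) = -12 + 4*(2*q/(-11 + q)) = -12 + 8*q/(-11 + q))
t(x) = 1 (t(x) = (2*x)/((2*x)) = (2*x)*(1/(2*x)) = 1)
31 + t(15)*W(n) = 31 + 1*(4*(33 - 1*(-20))/(-11 - 20)) = 31 + 1*(4*(33 + 20)/(-31)) = 31 + 1*(4*(-1/31)*53) = 31 + 1*(-212/31) = 31 - 212/31 = 749/31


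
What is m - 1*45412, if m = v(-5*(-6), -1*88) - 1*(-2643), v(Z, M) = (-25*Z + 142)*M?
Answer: 10735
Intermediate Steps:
v(Z, M) = M*(142 - 25*Z) (v(Z, M) = (142 - 25*Z)*M = M*(142 - 25*Z))
m = 56147 (m = (-1*88)*(142 - (-125)*(-6)) - 1*(-2643) = -88*(142 - 25*30) + 2643 = -88*(142 - 750) + 2643 = -88*(-608) + 2643 = 53504 + 2643 = 56147)
m - 1*45412 = 56147 - 1*45412 = 56147 - 45412 = 10735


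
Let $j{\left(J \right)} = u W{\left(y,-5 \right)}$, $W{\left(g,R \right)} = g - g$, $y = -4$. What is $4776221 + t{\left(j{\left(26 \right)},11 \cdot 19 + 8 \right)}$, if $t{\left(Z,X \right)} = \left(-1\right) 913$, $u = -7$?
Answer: $4775308$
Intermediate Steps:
$W{\left(g,R \right)} = 0$
$j{\left(J \right)} = 0$ ($j{\left(J \right)} = \left(-7\right) 0 = 0$)
$t{\left(Z,X \right)} = -913$
$4776221 + t{\left(j{\left(26 \right)},11 \cdot 19 + 8 \right)} = 4776221 - 913 = 4775308$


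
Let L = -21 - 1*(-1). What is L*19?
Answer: -380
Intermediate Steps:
L = -20 (L = -21 + 1 = -20)
L*19 = -20*19 = -380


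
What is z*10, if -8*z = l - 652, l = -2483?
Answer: 15675/4 ≈ 3918.8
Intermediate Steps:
z = 3135/8 (z = -(-2483 - 652)/8 = -⅛*(-3135) = 3135/8 ≈ 391.88)
z*10 = (3135/8)*10 = 15675/4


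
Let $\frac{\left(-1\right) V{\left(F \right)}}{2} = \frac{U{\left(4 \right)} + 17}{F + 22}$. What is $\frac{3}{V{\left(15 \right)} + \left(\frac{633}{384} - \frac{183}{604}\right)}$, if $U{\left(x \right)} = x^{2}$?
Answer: $- \frac{2145408}{313463} \approx -6.8442$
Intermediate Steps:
$V{\left(F \right)} = - \frac{66}{22 + F}$ ($V{\left(F \right)} = - 2 \frac{4^{2} + 17}{F + 22} = - 2 \frac{16 + 17}{22 + F} = - 2 \frac{33}{22 + F} = - \frac{66}{22 + F}$)
$\frac{3}{V{\left(15 \right)} + \left(\frac{633}{384} - \frac{183}{604}\right)} = \frac{3}{- \frac{66}{22 + 15} + \left(\frac{633}{384} - \frac{183}{604}\right)} = \frac{3}{- \frac{66}{37} + \left(633 \cdot \frac{1}{384} - \frac{183}{604}\right)} = \frac{3}{\left(-66\right) \frac{1}{37} + \left(\frac{211}{128} - \frac{183}{604}\right)} = \frac{3}{- \frac{66}{37} + \frac{26005}{19328}} = \frac{3}{- \frac{313463}{715136}} = 3 \left(- \frac{715136}{313463}\right) = - \frac{2145408}{313463}$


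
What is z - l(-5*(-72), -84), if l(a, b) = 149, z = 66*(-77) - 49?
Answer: -5280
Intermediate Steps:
z = -5131 (z = -5082 - 49 = -5131)
z - l(-5*(-72), -84) = -5131 - 1*149 = -5131 - 149 = -5280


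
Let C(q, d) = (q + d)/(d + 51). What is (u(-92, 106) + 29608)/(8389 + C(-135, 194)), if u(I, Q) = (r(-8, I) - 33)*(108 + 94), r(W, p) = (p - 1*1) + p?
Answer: -883715/513841 ≈ -1.7198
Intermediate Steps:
r(W, p) = -1 + 2*p (r(W, p) = (p - 1) + p = (-1 + p) + p = -1 + 2*p)
C(q, d) = (d + q)/(51 + d)
u(I, Q) = -6868 + 404*I (u(I, Q) = ((-1 + 2*I) - 33)*(108 + 94) = (-34 + 2*I)*202 = -6868 + 404*I)
(u(-92, 106) + 29608)/(8389 + C(-135, 194)) = ((-6868 + 404*(-92)) + 29608)/(8389 + (194 - 135)/(51 + 194)) = ((-6868 - 37168) + 29608)/(8389 + 59/245) = (-44036 + 29608)/(8389 + (1/245)*59) = -14428/(8389 + 59/245) = -14428/2055364/245 = -14428*245/2055364 = -883715/513841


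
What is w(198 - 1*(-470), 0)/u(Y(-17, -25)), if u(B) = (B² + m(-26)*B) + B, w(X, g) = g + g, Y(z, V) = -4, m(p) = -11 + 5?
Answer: 0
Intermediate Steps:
m(p) = -6
w(X, g) = 2*g
u(B) = B² - 5*B (u(B) = (B² - 6*B) + B = B² - 5*B)
w(198 - 1*(-470), 0)/u(Y(-17, -25)) = (2*0)/((-4*(-5 - 4))) = 0/((-4*(-9))) = 0/36 = 0*(1/36) = 0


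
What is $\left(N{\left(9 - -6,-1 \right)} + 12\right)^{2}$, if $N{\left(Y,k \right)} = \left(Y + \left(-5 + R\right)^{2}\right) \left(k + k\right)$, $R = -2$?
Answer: $13456$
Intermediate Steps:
$N{\left(Y,k \right)} = 2 k \left(49 + Y\right)$ ($N{\left(Y,k \right)} = \left(Y + \left(-5 - 2\right)^{2}\right) \left(k + k\right) = \left(Y + \left(-7\right)^{2}\right) 2 k = \left(Y + 49\right) 2 k = \left(49 + Y\right) 2 k = 2 k \left(49 + Y\right)$)
$\left(N{\left(9 - -6,-1 \right)} + 12\right)^{2} = \left(2 \left(-1\right) \left(49 + \left(9 - -6\right)\right) + 12\right)^{2} = \left(2 \left(-1\right) \left(49 + \left(9 + 6\right)\right) + 12\right)^{2} = \left(2 \left(-1\right) \left(49 + 15\right) + 12\right)^{2} = \left(2 \left(-1\right) 64 + 12\right)^{2} = \left(-128 + 12\right)^{2} = \left(-116\right)^{2} = 13456$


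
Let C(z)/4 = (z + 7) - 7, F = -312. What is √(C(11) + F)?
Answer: 2*I*√67 ≈ 16.371*I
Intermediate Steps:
C(z) = 4*z (C(z) = 4*((z + 7) - 7) = 4*((7 + z) - 7) = 4*z)
√(C(11) + F) = √(4*11 - 312) = √(44 - 312) = √(-268) = 2*I*√67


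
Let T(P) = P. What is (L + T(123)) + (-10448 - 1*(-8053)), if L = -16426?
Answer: -18698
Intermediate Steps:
(L + T(123)) + (-10448 - 1*(-8053)) = (-16426 + 123) + (-10448 - 1*(-8053)) = -16303 + (-10448 + 8053) = -16303 - 2395 = -18698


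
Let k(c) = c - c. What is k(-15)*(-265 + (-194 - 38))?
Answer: 0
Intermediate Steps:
k(c) = 0
k(-15)*(-265 + (-194 - 38)) = 0*(-265 + (-194 - 38)) = 0*(-265 - 232) = 0*(-497) = 0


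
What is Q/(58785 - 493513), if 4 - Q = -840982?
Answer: -420493/217364 ≈ -1.9345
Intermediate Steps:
Q = 840986 (Q = 4 - 1*(-840982) = 4 + 840982 = 840986)
Q/(58785 - 493513) = 840986/(58785 - 493513) = 840986/(-434728) = 840986*(-1/434728) = -420493/217364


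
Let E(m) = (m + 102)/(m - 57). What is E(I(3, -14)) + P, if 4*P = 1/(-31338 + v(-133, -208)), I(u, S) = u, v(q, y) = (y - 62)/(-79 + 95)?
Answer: -325163/167226 ≈ -1.9445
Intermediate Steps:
v(q, y) = -31/8 + y/16 (v(q, y) = (-62 + y)/16 = (-62 + y)*(1/16) = -31/8 + y/16)
E(m) = (102 + m)/(-57 + m)
P = -2/250839 (P = 1/(4*(-31338 + (-31/8 + (1/16)*(-208)))) = 1/(4*(-31338 + (-31/8 - 13))) = 1/(4*(-31338 - 135/8)) = 1/(4*(-250839/8)) = (¼)*(-8/250839) = -2/250839 ≈ -7.9732e-6)
E(I(3, -14)) + P = (102 + 3)/(-57 + 3) - 2/250839 = 105/(-54) - 2/250839 = -1/54*105 - 2/250839 = -35/18 - 2/250839 = -325163/167226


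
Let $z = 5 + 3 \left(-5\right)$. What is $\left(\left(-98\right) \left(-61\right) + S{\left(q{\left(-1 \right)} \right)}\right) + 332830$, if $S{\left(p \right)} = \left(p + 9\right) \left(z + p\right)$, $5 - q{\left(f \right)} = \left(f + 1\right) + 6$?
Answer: $338720$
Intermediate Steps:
$z = -10$ ($z = 5 - 15 = -10$)
$q{\left(f \right)} = -2 - f$ ($q{\left(f \right)} = 5 - \left(\left(f + 1\right) + 6\right) = 5 - \left(\left(1 + f\right) + 6\right) = 5 - \left(7 + f\right) = -2 - f$)
$S{\left(p \right)} = \left(-10 + p\right) \left(9 + p\right)$ ($S{\left(p \right)} = \left(p + 9\right) \left(-10 + p\right) = \left(9 + p\right) \left(-10 + p\right) = \left(-10 + p\right) \left(9 + p\right)$)
$\left(\left(-98\right) \left(-61\right) + S{\left(q{\left(-1 \right)} \right)}\right) + 332830 = \left(\left(-98\right) \left(-61\right) - \left(88 + 1 - \left(-2 - -1\right)^{2}\right)\right) + 332830 = \left(5978 - \left(89 - \left(-2 + 1\right)^{2}\right)\right) + 332830 = \left(5978 - \left(89 - 1\right)\right) + 332830 = \left(5978 + \left(-90 + 1 + 1\right)\right) + 332830 = \left(5978 - 88\right) + 332830 = 5890 + 332830 = 338720$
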